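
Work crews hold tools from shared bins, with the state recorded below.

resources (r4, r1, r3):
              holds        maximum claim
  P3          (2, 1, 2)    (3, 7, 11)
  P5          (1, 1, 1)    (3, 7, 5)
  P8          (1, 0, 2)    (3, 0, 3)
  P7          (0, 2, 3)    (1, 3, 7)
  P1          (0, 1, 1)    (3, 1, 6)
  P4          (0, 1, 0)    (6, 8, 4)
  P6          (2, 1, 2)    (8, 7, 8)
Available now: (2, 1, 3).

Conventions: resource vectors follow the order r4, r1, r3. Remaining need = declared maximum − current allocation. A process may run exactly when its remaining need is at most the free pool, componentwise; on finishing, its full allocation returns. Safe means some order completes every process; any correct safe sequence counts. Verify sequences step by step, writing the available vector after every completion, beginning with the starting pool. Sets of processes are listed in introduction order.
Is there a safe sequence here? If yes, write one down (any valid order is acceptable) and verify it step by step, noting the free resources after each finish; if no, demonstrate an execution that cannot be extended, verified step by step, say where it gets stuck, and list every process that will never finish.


UNSAFE.
Key observation: once P8, P1, P7 finish, the pool peaks at (3, 4, 9) — and every remaining process still needs more r1 than that.
Going as far as possible: P8, P1, P7; after that, nothing fits. Verifying each step:
  pool = (2, 1, 3)
  P8: need (2, 0, 1) fits (2, 1, 3); releases (1, 0, 2), pool now (3, 1, 5)
  P1: need (3, 0, 5) fits (3, 1, 5); releases (0, 1, 1), pool now (3, 2, 6)
  P7: need (1, 1, 4) fits (3, 2, 6); releases (0, 2, 3), pool now (3, 4, 9)
  blocked: P3 wants (1, 6, 9), pool (3, 4, 9) — not enough r1
  blocked: P5 wants (2, 6, 4), pool (3, 4, 9) — not enough r1
  blocked: P4 wants (6, 7, 4), pool (3, 4, 9) — not enough r4 and r1
  blocked: P6 wants (6, 6, 6), pool (3, 4, 9) — not enough r4 and r1
Never able to finish: P3, P5, P4 and P6.


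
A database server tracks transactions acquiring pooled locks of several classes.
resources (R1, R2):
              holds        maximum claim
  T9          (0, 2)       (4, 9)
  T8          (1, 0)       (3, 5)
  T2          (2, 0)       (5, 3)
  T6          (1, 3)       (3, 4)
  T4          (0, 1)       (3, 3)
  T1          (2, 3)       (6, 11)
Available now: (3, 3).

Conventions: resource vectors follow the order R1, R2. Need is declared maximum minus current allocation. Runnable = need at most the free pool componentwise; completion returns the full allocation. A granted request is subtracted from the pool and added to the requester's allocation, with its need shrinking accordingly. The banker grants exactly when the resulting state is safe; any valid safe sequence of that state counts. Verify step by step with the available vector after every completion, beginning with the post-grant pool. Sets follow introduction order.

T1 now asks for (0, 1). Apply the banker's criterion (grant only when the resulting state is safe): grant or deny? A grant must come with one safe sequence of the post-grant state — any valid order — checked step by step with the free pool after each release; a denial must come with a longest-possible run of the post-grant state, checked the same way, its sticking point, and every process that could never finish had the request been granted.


DENY. Granting would leave the state unsafe.
Key observation: even finishing T6, T4, T2, T8 leaves just (7, 6) free — too little R2 for any of the remaining processes.
On the post-grant state, T6, T4, T2, T8 is a maximal run — nothing extends it. Check, step by step:
  pool = (3, 2)
  T6 needs (2, 1) <= (3, 2) -> finishes; pool += (1, 3) = (4, 5)
  T4 needs (3, 2) <= (4, 5) -> finishes; pool += (0, 1) = (4, 6)
  T2 needs (3, 3) <= (4, 6) -> finishes; pool += (2, 0) = (6, 6)
  T8 needs (2, 5) <= (6, 6) -> finishes; pool += (1, 0) = (7, 6)
  T9 still needs (4, 7) but only (7, 6) is free — short on R2
  T1 still needs (4, 7) but only (7, 6) is free — short on R2
Processes that could never finish after the grant: T9 and T1.


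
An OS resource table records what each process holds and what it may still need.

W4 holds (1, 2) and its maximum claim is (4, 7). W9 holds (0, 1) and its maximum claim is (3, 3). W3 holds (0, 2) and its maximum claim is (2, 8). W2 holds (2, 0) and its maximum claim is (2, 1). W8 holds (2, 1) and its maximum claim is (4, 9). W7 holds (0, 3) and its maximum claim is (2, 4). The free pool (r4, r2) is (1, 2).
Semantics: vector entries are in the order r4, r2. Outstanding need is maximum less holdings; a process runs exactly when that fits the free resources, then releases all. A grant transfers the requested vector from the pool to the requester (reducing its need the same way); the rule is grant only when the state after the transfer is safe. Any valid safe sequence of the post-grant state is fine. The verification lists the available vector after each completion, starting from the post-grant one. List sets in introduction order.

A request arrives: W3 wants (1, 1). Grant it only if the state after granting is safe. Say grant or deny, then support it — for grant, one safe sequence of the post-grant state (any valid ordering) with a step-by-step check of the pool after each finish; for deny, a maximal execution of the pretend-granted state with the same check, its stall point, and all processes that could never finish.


DENY: after the grant no complete ordering would exist.
Key observation: after W2, W7 the pool peaks at (2, 4), and each blocked process is short somewhere: W4 on r4, r2; W9 on r4; W3 on r2; W8 on r2.
After a pretend grant, a maximal execution: W2, W7 — then nothing else fits. Step-by-step check:
  pool = (0, 1)
  W2 needs (0, 1) <= (0, 1) -> finishes; pool += (2, 0) = (2, 1)
  W7 needs (2, 1) <= (2, 1) -> finishes; pool += (0, 3) = (2, 4)
  W4 cannot run: need (3, 5) vs free (2, 4) (insufficient r4 and r2)
  W9 cannot run: need (3, 2) vs free (2, 4) (insufficient r4)
  W3 cannot run: need (1, 5) vs free (2, 4) (insufficient r2)
  W8 cannot run: need (2, 8) vs free (2, 4) (insufficient r2)
Post-grant, the permanently blocked set is W4, W9, W3 and W8.


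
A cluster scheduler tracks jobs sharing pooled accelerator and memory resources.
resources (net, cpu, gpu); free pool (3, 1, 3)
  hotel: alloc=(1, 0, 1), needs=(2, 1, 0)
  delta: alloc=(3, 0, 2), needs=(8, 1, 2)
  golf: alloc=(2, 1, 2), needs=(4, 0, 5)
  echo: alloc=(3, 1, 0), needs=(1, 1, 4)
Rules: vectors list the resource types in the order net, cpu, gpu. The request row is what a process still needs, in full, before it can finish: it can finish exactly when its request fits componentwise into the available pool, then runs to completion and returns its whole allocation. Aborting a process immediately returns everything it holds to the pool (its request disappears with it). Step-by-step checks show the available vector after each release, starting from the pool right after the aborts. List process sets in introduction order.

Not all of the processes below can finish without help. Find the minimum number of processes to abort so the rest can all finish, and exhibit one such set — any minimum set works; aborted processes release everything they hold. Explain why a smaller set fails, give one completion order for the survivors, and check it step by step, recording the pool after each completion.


The answer: abort delta.
Key observation: the deadlocked golf becomes finishable only because delta released (3, 0, 2); it completes at step 3 below.
No smaller set exists: with zero aborts the deadlock remains.
Survivors finish in the order: echo, hotel, golf. Check, step by step (pool after the aborts first):
  pool = (6, 1, 5)
  echo: need (1, 1, 4) fits (6, 1, 5); releases (3, 1, 0), pool now (9, 2, 5)
  hotel: need (2, 1, 0) fits (9, 2, 5); releases (1, 0, 1), pool now (10, 2, 6)
  golf: need (4, 0, 5) fits (10, 2, 6); releases (2, 1, 2), pool now (12, 3, 8)


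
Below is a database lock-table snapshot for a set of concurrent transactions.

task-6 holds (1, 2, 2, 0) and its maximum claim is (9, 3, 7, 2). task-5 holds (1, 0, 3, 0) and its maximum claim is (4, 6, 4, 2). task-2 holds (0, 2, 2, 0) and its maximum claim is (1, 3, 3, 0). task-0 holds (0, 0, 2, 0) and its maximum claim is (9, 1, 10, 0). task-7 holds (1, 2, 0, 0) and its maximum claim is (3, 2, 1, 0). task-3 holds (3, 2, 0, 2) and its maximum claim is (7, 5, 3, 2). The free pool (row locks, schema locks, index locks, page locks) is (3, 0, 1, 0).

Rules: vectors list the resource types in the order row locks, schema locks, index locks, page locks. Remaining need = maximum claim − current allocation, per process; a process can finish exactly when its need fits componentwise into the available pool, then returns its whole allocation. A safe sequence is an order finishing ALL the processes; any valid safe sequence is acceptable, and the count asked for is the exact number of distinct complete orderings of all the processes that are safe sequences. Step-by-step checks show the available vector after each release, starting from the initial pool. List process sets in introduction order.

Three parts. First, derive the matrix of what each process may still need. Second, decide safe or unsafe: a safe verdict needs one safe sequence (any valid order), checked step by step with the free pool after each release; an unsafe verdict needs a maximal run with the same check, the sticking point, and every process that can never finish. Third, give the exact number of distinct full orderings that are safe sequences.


(1) Need matrix, components ordered row locks, schema locks, index locks, page locks:
  task-6: (8, 1, 5, 2)
  task-5: (3, 6, 1, 2)
  task-2: (1, 1, 1, 0)
  task-0: (9, 1, 8, 0)
  task-7: (2, 0, 1, 0)
  task-3: (4, 3, 3, 0)
(2) SAFE — a valid safe sequence is task-7, task-2, task-3, task-5, task-6, task-0.
Key observation: reading the order forward, task-7 is the first process whose need (2, 0, 1, 0) meets the free pool (3, 0, 1, 0) exactly on a resource it requests.
Check, step by step:
  pool = (3, 0, 1, 0)
  run task-7 (needs (2, 0, 1, 0), free (3, 0, 1, 0)); after release of (1, 2, 0, 0) the pool is (4, 2, 1, 0)
  run task-2 (needs (1, 1, 1, 0), free (4, 2, 1, 0)); after release of (0, 2, 2, 0) the pool is (4, 4, 3, 0)
  run task-3 (needs (4, 3, 3, 0), free (4, 4, 3, 0)); after release of (3, 2, 0, 2) the pool is (7, 6, 3, 2)
  run task-5 (needs (3, 6, 1, 2), free (7, 6, 3, 2)); after release of (1, 0, 3, 0) the pool is (8, 6, 6, 2)
  run task-6 (needs (8, 1, 5, 2), free (8, 6, 6, 2)); after release of (1, 2, 2, 0) the pool is (9, 8, 8, 2)
  run task-0 (needs (9, 1, 8, 0), free (9, 8, 8, 2)); after release of (0, 0, 2, 0) the pool is (9, 8, 10, 2)
(3) Exactly 1 of the possible complete orderings is a safe sequence.


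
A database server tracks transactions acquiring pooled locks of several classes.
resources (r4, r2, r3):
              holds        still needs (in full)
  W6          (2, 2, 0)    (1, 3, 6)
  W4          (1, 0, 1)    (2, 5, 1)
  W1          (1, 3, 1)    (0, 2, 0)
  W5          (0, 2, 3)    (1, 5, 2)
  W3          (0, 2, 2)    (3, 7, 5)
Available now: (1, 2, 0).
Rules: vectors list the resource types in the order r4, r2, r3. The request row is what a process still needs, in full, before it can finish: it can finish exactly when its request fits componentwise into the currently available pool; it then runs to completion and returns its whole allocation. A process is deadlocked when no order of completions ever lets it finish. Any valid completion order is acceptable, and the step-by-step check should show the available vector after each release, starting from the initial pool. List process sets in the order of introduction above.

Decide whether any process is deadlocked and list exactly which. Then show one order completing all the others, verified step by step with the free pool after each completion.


The deadlocked set is empty.
Key observation: W1 can run right away; the returned allocation unlocks the remaining processes in turn.
The rest can finish in the order W1, W4, W5, W3, W6. Verifying each step:
  pool = (1, 2, 0)
  W1: need (0, 2, 0) fits (1, 2, 0); releases (1, 3, 1), pool now (2, 5, 1)
  W4: need (2, 5, 1) fits (2, 5, 1); releases (1, 0, 1), pool now (3, 5, 2)
  W5: need (1, 5, 2) fits (3, 5, 2); releases (0, 2, 3), pool now (3, 7, 5)
  W3: need (3, 7, 5) fits (3, 7, 5); releases (0, 2, 2), pool now (3, 9, 7)
  W6: need (1, 3, 6) fits (3, 9, 7); releases (2, 2, 0), pool now (5, 11, 7)


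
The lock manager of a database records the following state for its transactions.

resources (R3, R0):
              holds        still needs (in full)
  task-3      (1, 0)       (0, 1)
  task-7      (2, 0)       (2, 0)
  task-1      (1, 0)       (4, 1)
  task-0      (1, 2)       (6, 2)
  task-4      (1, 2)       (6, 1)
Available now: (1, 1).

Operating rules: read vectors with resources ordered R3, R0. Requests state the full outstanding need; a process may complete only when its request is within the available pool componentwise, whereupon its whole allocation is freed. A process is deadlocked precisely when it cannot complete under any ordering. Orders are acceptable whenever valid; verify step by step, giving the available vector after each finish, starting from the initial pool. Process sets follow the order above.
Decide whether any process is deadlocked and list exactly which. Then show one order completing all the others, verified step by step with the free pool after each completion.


Deadlocked: task-0 and task-4.
Key observation: no order helps: past task-3, task-7, task-1, the free pool tops out at (5, 1), below what each blocked process needs in R3.
One completion order for the rest: task-3, task-7, task-1. Verifying each step:
  pool = (1, 1)
  task-3: need (0, 1) fits (1, 1); releases (1, 0), pool now (2, 1)
  task-7: need (2, 0) fits (2, 1); releases (2, 0), pool now (4, 1)
  task-1: need (4, 1) fits (4, 1); releases (1, 0), pool now (5, 1)
None of the blocked processes ever fits:
  blocked: task-0 wants (6, 2), pool (5, 1) — not enough R3 and R0
  blocked: task-4 wants (6, 1), pool (5, 1) — not enough R3


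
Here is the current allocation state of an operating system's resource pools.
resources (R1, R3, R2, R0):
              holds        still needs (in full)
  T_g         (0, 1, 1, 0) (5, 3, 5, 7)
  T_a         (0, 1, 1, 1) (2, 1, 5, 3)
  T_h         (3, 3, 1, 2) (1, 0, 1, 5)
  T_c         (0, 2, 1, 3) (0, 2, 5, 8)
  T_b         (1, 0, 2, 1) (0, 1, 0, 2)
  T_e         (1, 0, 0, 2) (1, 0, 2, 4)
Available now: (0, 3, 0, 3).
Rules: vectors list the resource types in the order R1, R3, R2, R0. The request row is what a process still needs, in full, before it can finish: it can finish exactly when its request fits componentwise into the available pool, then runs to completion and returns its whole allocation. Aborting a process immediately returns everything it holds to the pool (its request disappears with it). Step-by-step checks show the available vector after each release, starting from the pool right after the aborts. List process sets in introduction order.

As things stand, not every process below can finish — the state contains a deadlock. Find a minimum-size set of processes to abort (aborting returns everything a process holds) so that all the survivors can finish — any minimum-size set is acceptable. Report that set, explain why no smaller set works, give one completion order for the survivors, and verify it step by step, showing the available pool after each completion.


Abort T_a and T_c.
Key observation: the returned (0, 3, 2, 4) from T_a and T_c is what brings T_g — unrunnable before, under any order — into play at step 4.
Minimality, checking each single-abort alternative: T_g alone leaves T_a blocked (short on R2); T_a alone leaves T_g blocked (short on R2); T_h alone leaves T_g blocked (short on R2); T_c alone leaves T_g blocked (short on R2); T_b alone leaves T_g blocked (short on R2); T_e alone leaves T_g blocked (short on R2).
Survivors finish in the order: T_b, T_h, T_e, T_g. Verifying each step (pool after the aborts first):
  pool = (0, 6, 2, 7)
  T_b: need (0, 1, 0, 2) fits (0, 6, 2, 7); releases (1, 0, 2, 1), pool now (1, 6, 4, 8)
  T_h: need (1, 0, 1, 5) fits (1, 6, 4, 8); releases (3, 3, 1, 2), pool now (4, 9, 5, 10)
  T_e: need (1, 0, 2, 4) fits (4, 9, 5, 10); releases (1, 0, 0, 2), pool now (5, 9, 5, 12)
  T_g: need (5, 3, 5, 7) fits (5, 9, 5, 12); releases (0, 1, 1, 0), pool now (5, 10, 6, 12)


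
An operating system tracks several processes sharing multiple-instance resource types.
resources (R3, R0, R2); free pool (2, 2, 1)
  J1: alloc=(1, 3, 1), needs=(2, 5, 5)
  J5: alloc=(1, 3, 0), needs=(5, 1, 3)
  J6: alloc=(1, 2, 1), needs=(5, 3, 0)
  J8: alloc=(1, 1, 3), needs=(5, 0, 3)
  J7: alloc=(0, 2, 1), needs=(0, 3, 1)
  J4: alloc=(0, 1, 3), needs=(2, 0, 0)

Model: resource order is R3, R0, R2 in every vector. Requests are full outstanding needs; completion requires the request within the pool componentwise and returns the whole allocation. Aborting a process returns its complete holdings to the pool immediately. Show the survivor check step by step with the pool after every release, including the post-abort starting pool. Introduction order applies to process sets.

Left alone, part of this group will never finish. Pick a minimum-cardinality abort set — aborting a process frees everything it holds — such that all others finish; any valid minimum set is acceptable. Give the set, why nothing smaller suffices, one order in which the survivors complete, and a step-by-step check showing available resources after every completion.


The answer: abort J5 and J6.
Key observation: the returned (2, 5, 1) from J5 and J6 is what brings J8 — unrunnable before, under any order — into play at step 4.
Minimality, checking each single-abort alternative: J1 alone leaves J5 blocked (short on R3); J5 alone leaves J6 blocked (short on R3); J6 alone leaves J5 blocked (short on R3); J8 alone leaves J5 blocked (short on R3); J7 alone leaves J5 blocked (short on R3); J4 alone leaves J5 blocked (short on R3).
Survivors finish in the order: J4, J1, J7, J8. Walking it through (pool after the aborts first):
  pool = (4, 7, 2)
  J4 needs (2, 0, 0) <= (4, 7, 2) -> finishes; pool += (0, 1, 3) = (4, 8, 5)
  J1 needs (2, 5, 5) <= (4, 8, 5) -> finishes; pool += (1, 3, 1) = (5, 11, 6)
  J7 needs (0, 3, 1) <= (5, 11, 6) -> finishes; pool += (0, 2, 1) = (5, 13, 7)
  J8 needs (5, 0, 3) <= (5, 13, 7) -> finishes; pool += (1, 1, 3) = (6, 14, 10)


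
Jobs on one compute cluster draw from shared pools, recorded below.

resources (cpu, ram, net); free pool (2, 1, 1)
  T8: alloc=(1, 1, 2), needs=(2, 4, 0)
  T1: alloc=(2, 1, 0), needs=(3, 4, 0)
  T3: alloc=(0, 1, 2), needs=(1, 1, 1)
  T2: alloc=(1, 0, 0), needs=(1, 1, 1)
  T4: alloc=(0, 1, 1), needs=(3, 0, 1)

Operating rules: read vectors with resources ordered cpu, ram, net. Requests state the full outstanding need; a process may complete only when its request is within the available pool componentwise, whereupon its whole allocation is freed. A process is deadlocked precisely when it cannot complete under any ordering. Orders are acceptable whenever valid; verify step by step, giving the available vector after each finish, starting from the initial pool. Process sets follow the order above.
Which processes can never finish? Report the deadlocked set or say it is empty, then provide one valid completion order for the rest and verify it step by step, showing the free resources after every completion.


Deadlocked: T8 and T1.
Key observation: the wall is ram: completing T2, T3, T4 brings the pool only to (3, 3, 4), and all the rest need more.
A valid finishing order for the others: T2, T3, T4. Verifying each step:
  pool = (2, 1, 1)
  T2 needs (1, 1, 1) <= (2, 1, 1) -> finishes; pool += (1, 0, 0) = (3, 1, 1)
  T3 needs (1, 1, 1) <= (3, 1, 1) -> finishes; pool += (0, 1, 2) = (3, 2, 3)
  T4 needs (3, 0, 1) <= (3, 2, 3) -> finishes; pool += (0, 1, 1) = (3, 3, 4)
The blocked processes can never fit:
  T8 still needs (2, 4, 0) but only (3, 3, 4) is free — short on ram
  T1 still needs (3, 4, 0) but only (3, 3, 4) is free — short on ram


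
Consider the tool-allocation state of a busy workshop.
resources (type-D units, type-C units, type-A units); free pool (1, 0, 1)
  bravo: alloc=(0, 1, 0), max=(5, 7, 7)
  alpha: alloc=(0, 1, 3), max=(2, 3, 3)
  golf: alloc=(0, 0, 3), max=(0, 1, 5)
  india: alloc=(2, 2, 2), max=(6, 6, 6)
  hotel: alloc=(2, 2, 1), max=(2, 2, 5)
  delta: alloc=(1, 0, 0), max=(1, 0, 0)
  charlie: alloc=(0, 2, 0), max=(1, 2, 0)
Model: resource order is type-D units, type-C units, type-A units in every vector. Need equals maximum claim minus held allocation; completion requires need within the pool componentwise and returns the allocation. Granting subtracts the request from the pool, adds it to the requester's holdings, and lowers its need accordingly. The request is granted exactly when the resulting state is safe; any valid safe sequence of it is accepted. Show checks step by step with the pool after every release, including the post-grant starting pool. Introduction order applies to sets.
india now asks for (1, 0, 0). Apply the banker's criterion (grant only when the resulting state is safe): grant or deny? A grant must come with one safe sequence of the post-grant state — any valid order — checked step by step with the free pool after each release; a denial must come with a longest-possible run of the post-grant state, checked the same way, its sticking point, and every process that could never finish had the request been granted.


DENY — the pretend-granted state is unsafe.
Key observation: after delta, charlie the pool peaks at (1, 2, 1), and each blocked process is short somewhere: bravo on type-D units, type-C units, type-A units; alpha on type-D units; golf on type-A units; india on type-D units, type-C units, type-A units; hotel on type-A units.
Pretend the grant happened; the run delta, charlie goes as far as possible. Check, step by step:
  pool = (0, 0, 1)
  run delta (needs (0, 0, 0), free (0, 0, 1)); after release of (1, 0, 0) the pool is (1, 0, 1)
  run charlie (needs (1, 0, 0), free (1, 0, 1)); after release of (0, 2, 0) the pool is (1, 2, 1)
  bravo cannot run: need (5, 6, 7) vs free (1, 2, 1) (insufficient type-D units, type-C units and type-A units)
  alpha cannot run: need (2, 2, 0) vs free (1, 2, 1) (insufficient type-D units)
  golf cannot run: need (0, 1, 2) vs free (1, 2, 1) (insufficient type-A units)
  india cannot run: need (3, 4, 4) vs free (1, 2, 1) (insufficient type-D units, type-C units and type-A units)
  hotel cannot run: need (0, 0, 4) vs free (1, 2, 1) (insufficient type-A units)
Post-grant, the permanently blocked set is bravo, alpha, golf, india and hotel.


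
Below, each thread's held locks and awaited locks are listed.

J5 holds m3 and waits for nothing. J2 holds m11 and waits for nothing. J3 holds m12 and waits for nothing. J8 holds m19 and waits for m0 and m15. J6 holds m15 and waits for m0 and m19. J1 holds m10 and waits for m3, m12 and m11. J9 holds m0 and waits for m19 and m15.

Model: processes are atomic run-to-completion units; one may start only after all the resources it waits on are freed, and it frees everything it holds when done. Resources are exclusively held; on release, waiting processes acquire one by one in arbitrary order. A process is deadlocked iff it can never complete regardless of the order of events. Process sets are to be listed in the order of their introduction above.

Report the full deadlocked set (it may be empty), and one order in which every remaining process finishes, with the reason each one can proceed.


Deadlocked: J8, J6 and J9.
Key observation: the knot is the closed ring of waits J8 -> J6 -> J8; J9 is caught in further circular waits.
The rest can finish in the order J3, J2, J5, J1.
Verifying each step:
  run J3 (it waits on nothing); releases m12
  run J2 (it waits on nothing); releases m11
  run J5 (it waits on nothing); releases m3
  J1 waits on m3, m12 and m11 — all released -> runs and releases m10


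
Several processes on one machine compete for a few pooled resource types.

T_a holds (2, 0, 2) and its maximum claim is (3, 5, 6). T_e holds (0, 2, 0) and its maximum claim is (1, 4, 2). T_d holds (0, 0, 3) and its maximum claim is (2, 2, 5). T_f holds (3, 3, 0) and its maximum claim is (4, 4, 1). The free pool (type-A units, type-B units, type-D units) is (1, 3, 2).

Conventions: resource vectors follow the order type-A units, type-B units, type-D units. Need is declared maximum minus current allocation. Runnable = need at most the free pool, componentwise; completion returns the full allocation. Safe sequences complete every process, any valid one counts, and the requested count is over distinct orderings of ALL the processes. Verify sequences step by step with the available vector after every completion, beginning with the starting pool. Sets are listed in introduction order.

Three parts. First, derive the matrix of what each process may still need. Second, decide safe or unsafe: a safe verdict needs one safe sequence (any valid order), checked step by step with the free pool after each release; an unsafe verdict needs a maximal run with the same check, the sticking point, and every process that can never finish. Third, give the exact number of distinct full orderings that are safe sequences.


(1) Remaining need (order type-A units, type-B units, type-D units):
  T_a: (1, 5, 4)
  T_e: (1, 2, 2)
  T_d: (2, 2, 2)
  T_f: (1, 1, 1)
(2) SAFE, for example via the order T_e, T_f, T_d, T_a.
Key observation: at T_e the run first touches a limit — (1, 2, 2) against (1, 3, 2), exact on a resource it actually requests.
Check, step by step:
  pool = (1, 3, 2)
  T_e needs (1, 2, 2) <= (1, 3, 2) -> finishes; pool += (0, 2, 0) = (1, 5, 2)
  T_f needs (1, 1, 1) <= (1, 5, 2) -> finishes; pool += (3, 3, 0) = (4, 8, 2)
  T_d needs (2, 2, 2) <= (4, 8, 2) -> finishes; pool += (0, 0, 3) = (4, 8, 5)
  T_a needs (1, 5, 4) <= (4, 8, 5) -> finishes; pool += (2, 0, 2) = (6, 8, 7)
(3) Precisely 4 of the possible complete orderings are safe sequences.


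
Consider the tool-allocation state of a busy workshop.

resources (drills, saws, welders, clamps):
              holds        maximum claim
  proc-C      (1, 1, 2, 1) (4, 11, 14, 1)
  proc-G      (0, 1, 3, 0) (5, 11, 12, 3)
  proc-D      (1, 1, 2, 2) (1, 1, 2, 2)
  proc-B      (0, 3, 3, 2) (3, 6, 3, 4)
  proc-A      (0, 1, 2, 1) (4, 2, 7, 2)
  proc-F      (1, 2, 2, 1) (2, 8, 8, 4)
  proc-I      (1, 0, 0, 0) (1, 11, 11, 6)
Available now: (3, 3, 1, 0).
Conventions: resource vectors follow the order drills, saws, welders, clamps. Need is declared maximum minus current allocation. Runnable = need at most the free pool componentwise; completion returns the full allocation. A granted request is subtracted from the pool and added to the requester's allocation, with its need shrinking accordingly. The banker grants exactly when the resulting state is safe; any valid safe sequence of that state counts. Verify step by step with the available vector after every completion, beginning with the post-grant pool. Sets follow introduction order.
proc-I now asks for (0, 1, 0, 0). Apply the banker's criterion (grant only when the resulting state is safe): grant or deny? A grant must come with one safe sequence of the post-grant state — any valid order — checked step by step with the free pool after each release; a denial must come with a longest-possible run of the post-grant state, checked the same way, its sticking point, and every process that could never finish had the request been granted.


DENY. Granting would leave the state unsafe.
Key observation: after proc-D, proc-B, proc-A, proc-F complete, (5, 9, 10, 6) is the best the pool ever gets, yet each leftover process wants more saws.
After a pretend grant, a maximal execution: proc-D, proc-B, proc-A, proc-F — then nothing else fits. Step-by-step check:
  pool = (3, 2, 1, 0)
  proc-D needs (0, 0, 0, 0) <= (3, 2, 1, 0) -> finishes; pool += (1, 1, 2, 2) = (4, 3, 3, 2)
  proc-B needs (3, 3, 0, 2) <= (4, 3, 3, 2) -> finishes; pool += (0, 3, 3, 2) = (4, 6, 6, 4)
  proc-A needs (4, 1, 5, 1) <= (4, 6, 6, 4) -> finishes; pool += (0, 1, 2, 1) = (4, 7, 8, 5)
  proc-F needs (1, 6, 6, 3) <= (4, 7, 8, 5) -> finishes; pool += (1, 2, 2, 1) = (5, 9, 10, 6)
  proc-C still needs (3, 10, 12, 0) but only (5, 9, 10, 6) is free — short on saws and welders
  proc-G still needs (5, 10, 9, 3) but only (5, 9, 10, 6) is free — short on saws
  proc-I still needs (0, 10, 11, 6) but only (5, 9, 10, 6) is free — short on saws and welders
Processes that could never finish after the grant: proc-C, proc-G and proc-I.


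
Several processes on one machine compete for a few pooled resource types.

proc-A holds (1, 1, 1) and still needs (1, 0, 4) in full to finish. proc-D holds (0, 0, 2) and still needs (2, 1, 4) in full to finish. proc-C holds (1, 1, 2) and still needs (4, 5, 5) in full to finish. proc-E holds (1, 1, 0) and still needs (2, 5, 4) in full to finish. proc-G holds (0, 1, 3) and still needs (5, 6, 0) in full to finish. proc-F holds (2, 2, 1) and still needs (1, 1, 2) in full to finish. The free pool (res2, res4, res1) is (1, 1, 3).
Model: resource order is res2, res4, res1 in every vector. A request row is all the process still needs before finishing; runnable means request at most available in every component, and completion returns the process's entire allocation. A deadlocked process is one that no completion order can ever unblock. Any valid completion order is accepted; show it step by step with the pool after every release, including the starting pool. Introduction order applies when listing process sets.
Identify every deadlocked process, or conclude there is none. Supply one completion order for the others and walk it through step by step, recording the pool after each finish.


The deadlocked set is proc-C, proc-E and proc-G.
Key observation: no order helps: past proc-F, proc-D, proc-A, the free pool tops out at (4, 4, 7), below what each blocked process needs in res4.
One completion order for the rest: proc-F, proc-D, proc-A. Check, step by step:
  pool = (1, 1, 3)
  proc-F: need (1, 1, 2) fits (1, 1, 3); releases (2, 2, 1), pool now (3, 3, 4)
  proc-D: need (2, 1, 4) fits (3, 3, 4); releases (0, 0, 2), pool now (3, 3, 6)
  proc-A: need (1, 0, 4) fits (3, 3, 6); releases (1, 1, 1), pool now (4, 4, 7)
None of the blocked processes ever fits:
  proc-C still needs (4, 5, 5) but only (4, 4, 7) is free — short on res4
  proc-E still needs (2, 5, 4) but only (4, 4, 7) is free — short on res4
  proc-G still needs (5, 6, 0) but only (4, 4, 7) is free — short on res2 and res4


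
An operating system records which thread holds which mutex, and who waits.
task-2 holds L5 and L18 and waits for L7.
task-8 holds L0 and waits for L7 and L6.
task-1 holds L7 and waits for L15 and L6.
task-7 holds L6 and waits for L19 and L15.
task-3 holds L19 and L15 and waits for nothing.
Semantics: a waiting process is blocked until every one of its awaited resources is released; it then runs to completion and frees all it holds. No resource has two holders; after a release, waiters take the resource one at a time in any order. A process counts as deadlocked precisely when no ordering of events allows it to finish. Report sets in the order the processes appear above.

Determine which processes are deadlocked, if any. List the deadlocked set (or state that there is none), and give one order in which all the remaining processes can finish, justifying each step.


The deadlocked set is empty.
Key observation: all waits point, directly or indirectly, at processes that can finish, so nothing is permanently blocked.
A valid finishing order for the others: task-3, task-7, task-1, task-8, task-2.
Step-by-step check:
  task-3: no waits; runs immediately, freeing L19 and L15
  task-7: everything it awaited (L19 and L15) is free; runs, freeing L6
  task-1: everything it awaited (L15 and L6) is free; runs, freeing L7
  task-8: everything it awaited (L7 and L6) is free; runs, freeing L0
  task-2: everything it awaited (L7) is free; runs, freeing L5 and L18


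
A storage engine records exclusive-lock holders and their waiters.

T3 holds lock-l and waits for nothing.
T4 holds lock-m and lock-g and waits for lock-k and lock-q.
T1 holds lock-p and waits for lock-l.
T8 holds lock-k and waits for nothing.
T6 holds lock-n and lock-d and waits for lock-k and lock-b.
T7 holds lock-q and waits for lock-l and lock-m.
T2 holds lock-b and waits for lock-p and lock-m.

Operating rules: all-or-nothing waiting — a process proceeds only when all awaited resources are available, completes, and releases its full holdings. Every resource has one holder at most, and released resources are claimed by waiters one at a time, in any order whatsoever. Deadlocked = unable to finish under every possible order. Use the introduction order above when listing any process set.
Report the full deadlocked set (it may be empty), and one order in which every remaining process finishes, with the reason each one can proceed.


Deadlocked: T4, T6, T7 and T2.
Key observation: the wait chain closes on itself along T4 -> T7 -> T4; T6 and T2 wait into the deadlock from upstream.
One completion order for the rest: T3, T8, T1.
Check, step by step:
  T3 waits on nothing -> runs at once and releases lock-l
  T8 waits on nothing -> runs at once and releases lock-k
  T1: everything it awaited (lock-l) is free; runs, freeing lock-p


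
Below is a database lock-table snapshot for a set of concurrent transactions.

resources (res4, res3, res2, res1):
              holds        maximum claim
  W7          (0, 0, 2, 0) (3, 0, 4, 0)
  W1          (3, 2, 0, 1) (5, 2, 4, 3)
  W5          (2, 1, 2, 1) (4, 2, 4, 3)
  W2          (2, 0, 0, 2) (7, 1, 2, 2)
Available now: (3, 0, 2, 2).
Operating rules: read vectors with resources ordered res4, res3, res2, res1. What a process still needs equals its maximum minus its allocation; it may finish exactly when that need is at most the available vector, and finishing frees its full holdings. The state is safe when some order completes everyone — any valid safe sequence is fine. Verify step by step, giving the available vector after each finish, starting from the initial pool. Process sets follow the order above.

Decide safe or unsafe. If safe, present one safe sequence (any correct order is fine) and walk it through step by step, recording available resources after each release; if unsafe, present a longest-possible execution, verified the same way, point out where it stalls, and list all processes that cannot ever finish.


The state is SAFE; one workable sequence: W7, W1, W5, W2.
Key observation: at W7 the run first touches a limit — (3, 0, 2, 0) against (3, 0, 2, 2), exact on a resource it actually requests.
Check, step by step:
  pool = (3, 0, 2, 2)
  W7: need (3, 0, 2, 0) fits (3, 0, 2, 2); releases (0, 0, 2, 0), pool now (3, 0, 4, 2)
  W1: need (2, 0, 4, 2) fits (3, 0, 4, 2); releases (3, 2, 0, 1), pool now (6, 2, 4, 3)
  W5: need (2, 1, 2, 2) fits (6, 2, 4, 3); releases (2, 1, 2, 1), pool now (8, 3, 6, 4)
  W2: need (5, 1, 2, 0) fits (8, 3, 6, 4); releases (2, 0, 0, 2), pool now (10, 3, 6, 6)


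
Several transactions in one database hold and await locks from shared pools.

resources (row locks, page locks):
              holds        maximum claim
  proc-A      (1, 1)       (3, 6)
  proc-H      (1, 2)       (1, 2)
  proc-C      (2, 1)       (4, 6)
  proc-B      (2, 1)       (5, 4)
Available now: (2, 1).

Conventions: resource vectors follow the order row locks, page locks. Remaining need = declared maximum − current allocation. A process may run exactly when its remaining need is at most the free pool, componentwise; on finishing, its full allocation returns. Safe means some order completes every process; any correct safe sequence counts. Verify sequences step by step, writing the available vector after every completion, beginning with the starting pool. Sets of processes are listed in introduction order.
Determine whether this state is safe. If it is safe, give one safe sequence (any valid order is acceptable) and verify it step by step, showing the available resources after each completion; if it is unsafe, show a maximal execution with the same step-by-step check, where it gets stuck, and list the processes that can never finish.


UNSAFE — no complete ordering exists.
Key observation: the pool after proc-H, proc-B is (5, 4); every surviving request exceeds it in page locks, so progress ends there.
The run proc-H, proc-B cannot be extended any further. Check, step by step:
  pool = (2, 1)
  run proc-H (needs (0, 0), free (2, 1)); after release of (1, 2) the pool is (3, 3)
  run proc-B (needs (3, 3), free (3, 3)); after release of (2, 1) the pool is (5, 4)
  proc-A still needs (2, 5) but only (5, 4) is free — short on page locks
  proc-C still needs (2, 5) but only (5, 4) is free — short on page locks
Never able to finish: proc-A and proc-C.


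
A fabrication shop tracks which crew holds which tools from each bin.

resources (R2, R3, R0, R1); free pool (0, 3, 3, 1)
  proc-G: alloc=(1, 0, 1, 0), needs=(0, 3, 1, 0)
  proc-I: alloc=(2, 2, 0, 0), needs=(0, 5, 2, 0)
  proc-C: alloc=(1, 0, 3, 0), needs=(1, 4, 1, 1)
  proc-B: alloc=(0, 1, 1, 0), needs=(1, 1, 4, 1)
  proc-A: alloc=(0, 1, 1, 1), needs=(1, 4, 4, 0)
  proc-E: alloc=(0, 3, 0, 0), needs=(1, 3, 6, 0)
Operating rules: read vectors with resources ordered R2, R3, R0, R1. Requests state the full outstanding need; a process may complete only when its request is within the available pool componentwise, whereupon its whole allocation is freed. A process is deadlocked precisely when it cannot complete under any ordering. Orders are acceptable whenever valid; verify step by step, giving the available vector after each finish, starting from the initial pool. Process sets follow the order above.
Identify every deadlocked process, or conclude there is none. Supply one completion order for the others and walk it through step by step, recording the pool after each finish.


No process is deadlocked.
Key observation: proc-G fits the free pool immediately, and its release cascades until everyone finishes.
One completion order for the rest: proc-G, proc-B, proc-A, proc-I, proc-E, proc-C. Walking it through:
  pool = (0, 3, 3, 1)
  proc-G: need (0, 3, 1, 0) fits (0, 3, 3, 1); releases (1, 0, 1, 0), pool now (1, 3, 4, 1)
  proc-B: need (1, 1, 4, 1) fits (1, 3, 4, 1); releases (0, 1, 1, 0), pool now (1, 4, 5, 1)
  proc-A: need (1, 4, 4, 0) fits (1, 4, 5, 1); releases (0, 1, 1, 1), pool now (1, 5, 6, 2)
  proc-I: need (0, 5, 2, 0) fits (1, 5, 6, 2); releases (2, 2, 0, 0), pool now (3, 7, 6, 2)
  proc-E: need (1, 3, 6, 0) fits (3, 7, 6, 2); releases (0, 3, 0, 0), pool now (3, 10, 6, 2)
  proc-C: need (1, 4, 1, 1) fits (3, 10, 6, 2); releases (1, 0, 3, 0), pool now (4, 10, 9, 2)


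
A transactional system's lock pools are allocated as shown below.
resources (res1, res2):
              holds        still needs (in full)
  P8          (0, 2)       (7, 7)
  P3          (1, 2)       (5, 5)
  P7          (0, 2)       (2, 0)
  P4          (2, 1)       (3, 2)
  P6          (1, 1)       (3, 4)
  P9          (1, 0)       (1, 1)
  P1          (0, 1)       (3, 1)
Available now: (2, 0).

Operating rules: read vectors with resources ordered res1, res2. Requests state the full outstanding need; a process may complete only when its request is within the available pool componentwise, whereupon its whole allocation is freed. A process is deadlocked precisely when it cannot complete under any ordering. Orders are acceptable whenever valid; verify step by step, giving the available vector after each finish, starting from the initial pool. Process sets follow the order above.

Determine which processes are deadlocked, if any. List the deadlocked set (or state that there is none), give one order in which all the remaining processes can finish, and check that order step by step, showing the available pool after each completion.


No process is deadlocked.
Key observation: P7 leads a chain of completions in which each release enables another process.
The rest can finish in the order P7, P9, P4, P1, P6, P3, P8. Verifying each step:
  pool = (2, 0)
  P7 needs (2, 0) <= (2, 0) -> finishes; pool += (0, 2) = (2, 2)
  P9 needs (1, 1) <= (2, 2) -> finishes; pool += (1, 0) = (3, 2)
  P4 needs (3, 2) <= (3, 2) -> finishes; pool += (2, 1) = (5, 3)
  P1 needs (3, 1) <= (5, 3) -> finishes; pool += (0, 1) = (5, 4)
  P6 needs (3, 4) <= (5, 4) -> finishes; pool += (1, 1) = (6, 5)
  P3 needs (5, 5) <= (6, 5) -> finishes; pool += (1, 2) = (7, 7)
  P8 needs (7, 7) <= (7, 7) -> finishes; pool += (0, 2) = (7, 9)
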